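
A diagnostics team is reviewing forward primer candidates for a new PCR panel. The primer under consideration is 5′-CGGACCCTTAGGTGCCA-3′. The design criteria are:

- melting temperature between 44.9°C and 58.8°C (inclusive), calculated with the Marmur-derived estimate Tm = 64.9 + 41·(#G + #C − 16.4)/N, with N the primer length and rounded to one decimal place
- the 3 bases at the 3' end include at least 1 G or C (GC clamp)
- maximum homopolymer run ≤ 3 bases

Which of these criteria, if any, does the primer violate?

Base counts: A=3, T=3, G=5, C=6 (length 17).
Tm: Tm = 64.9 + 41·(11 − 16.4)/17 = 51.9°C ✓
GC clamp: 3' end CCA has 2 G/C ✓
homopolymer run: longest run = 3 ✓

Meets all criteria.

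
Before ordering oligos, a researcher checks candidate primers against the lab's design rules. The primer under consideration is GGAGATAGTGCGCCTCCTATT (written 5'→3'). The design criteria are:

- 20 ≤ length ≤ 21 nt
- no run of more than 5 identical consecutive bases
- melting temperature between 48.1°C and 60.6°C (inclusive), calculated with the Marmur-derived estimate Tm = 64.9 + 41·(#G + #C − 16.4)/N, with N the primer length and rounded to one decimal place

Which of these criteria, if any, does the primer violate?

Base counts: A=4, T=6, G=6, C=5 (length 21).
length: length 21 ✓
homopolymer run: longest run = 2 ✓
Tm: Tm = 64.9 + 41·(11 − 16.4)/21 = 54.4°C ✓

Meets all criteria.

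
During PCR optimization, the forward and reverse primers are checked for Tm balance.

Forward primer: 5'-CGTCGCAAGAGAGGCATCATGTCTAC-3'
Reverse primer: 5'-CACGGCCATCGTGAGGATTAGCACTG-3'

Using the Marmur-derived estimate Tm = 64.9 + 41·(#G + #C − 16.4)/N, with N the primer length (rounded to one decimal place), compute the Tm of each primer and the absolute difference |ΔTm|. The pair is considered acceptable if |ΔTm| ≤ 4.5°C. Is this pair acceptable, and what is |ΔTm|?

|ΔTm| = 1.6°C; the pair is acceptable.

Forward: G+C = 14, N = 26 → Tm = 64.9 + 41·(14 − 16.4)/26 = 61.1°C.
Reverse: G+C = 15, N = 26 → Tm = 64.9 + 41·(15 − 16.4)/26 = 62.7°C.
|ΔTm| = |61.1 − 62.7| = 1.6°C, ≤ 4.5°C.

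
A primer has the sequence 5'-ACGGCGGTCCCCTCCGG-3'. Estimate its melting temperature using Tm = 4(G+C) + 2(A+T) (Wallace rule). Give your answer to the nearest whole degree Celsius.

Base counts: A=1, T=2, G=6, C=8 (length 17).
Tm = 2·(1+2) + 4·(6+8) = 2·3 + 4·14 = 6 + 56 = 62°C.

62°C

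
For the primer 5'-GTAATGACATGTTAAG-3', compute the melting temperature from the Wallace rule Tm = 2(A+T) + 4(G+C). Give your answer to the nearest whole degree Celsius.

42°C

Base counts: A=6, T=5, G=4, C=1 (length 16).
Tm = 2·(6+5) + 4·(4+1) = 2·11 + 4·5 = 22 + 20 = 42°C.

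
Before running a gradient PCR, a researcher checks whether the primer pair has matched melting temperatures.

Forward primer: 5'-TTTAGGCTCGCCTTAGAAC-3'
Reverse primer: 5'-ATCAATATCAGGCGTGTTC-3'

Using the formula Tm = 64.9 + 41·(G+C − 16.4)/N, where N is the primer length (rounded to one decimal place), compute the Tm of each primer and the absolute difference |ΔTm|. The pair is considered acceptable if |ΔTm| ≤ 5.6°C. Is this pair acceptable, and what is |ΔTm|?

|ΔTm| = 2.1°C; the pair is acceptable.

Forward: G+C = 9, N = 19 → Tm = 64.9 + 41·(9 − 16.4)/19 = 48.9°C.
Reverse: G+C = 8, N = 19 → Tm = 64.9 + 41·(8 − 16.4)/19 = 46.8°C.
|ΔTm| = |48.9 − 46.8| = 2.1°C, ≤ 5.6°C.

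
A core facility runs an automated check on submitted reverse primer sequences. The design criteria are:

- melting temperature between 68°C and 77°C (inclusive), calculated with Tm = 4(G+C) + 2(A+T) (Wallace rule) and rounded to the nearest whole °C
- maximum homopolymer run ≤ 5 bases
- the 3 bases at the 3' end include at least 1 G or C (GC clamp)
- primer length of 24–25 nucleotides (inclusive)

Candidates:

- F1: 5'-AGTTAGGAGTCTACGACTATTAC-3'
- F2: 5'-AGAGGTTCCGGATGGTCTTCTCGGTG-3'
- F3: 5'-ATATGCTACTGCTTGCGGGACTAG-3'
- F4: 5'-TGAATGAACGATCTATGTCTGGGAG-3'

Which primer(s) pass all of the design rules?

F3 and F4.

F1 (23 nt, A=7 T=7 G=5 C=4): Tm = 2·14 + 4·9 = 64°C, outside 68–77°C ✗; longest run = 2 ✓; 3' end TAC has 1 G/C ✓; length 23, outside 24–25 ✗ — fails.
F2 (26 nt, A=3 T=8 G=10 C=5): Tm = 2·11 + 4·15 = 82°C, outside 68–77°C ✗; longest run = 2 ✓; 3' end GTG has 2 G/C ✓; length 26, outside 24–25 ✗ — fails.
F3 (24 nt, A=5 T=7 G=7 C=5): Tm = 2·12 + 4·12 = 72°C ✓; longest run = 3 ✓; 3' end TAG has 1 G/C ✓; length 24 ✓ — passes.
F4 (25 nt, A=7 T=7 G=8 C=3): Tm = 2·14 + 4·11 = 72°C ✓; longest run = 3 ✓; 3' end GAG has 2 G/C ✓; length 25 ✓ — passes.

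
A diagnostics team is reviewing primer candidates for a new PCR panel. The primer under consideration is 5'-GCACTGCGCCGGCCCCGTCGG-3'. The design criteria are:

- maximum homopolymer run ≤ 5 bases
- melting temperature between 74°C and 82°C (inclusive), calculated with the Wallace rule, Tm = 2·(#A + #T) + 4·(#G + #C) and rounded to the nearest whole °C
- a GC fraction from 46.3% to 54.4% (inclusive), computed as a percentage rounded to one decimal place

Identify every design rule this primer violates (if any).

Fails: GC content.

Base counts: A=1, T=2, G=8, C=10 (length 21).
homopolymer run: longest run = 4 ✓
Tm: Tm = 2·3 + 4·18 = 78°C ✓
GC content: GC 18/21 = 85.7%, outside 46.3–54.4% ✗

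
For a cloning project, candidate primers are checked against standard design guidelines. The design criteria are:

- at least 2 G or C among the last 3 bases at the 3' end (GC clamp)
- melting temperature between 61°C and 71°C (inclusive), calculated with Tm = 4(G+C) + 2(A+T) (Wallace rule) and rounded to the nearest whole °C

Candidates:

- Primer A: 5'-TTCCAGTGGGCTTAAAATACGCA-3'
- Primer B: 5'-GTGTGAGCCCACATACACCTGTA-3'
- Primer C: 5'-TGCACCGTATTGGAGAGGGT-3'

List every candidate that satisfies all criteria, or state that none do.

Primer A and Primer C.

Primer A (23 nt, A=7 T=6 G=5 C=5): 3' end GCA has 2 G/C ✓; Tm = 2·13 + 4·10 = 66°C ✓ — passes.
Primer B (23 nt, A=6 T=5 G=5 C=7): 3' end GTA has 1 G/C, need ≥2 ✗; Tm = 2·11 + 4·12 = 70°C ✓ — fails.
Primer C (20 nt, A=4 T=5 G=8 C=3): 3' end GGT has 2 G/C ✓; Tm = 2·9 + 4·11 = 62°C ✓ — passes.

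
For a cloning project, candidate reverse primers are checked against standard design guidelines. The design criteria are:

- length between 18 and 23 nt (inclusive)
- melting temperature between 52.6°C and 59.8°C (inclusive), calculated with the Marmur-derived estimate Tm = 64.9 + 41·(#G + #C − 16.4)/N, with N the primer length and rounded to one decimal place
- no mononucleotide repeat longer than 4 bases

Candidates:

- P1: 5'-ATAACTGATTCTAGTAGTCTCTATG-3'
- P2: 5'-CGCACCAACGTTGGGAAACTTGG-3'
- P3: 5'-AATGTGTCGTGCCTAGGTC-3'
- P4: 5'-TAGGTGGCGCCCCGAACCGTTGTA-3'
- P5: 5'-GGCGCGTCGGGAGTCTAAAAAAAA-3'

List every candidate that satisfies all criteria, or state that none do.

P1 (25 nt, A=7 T=10 G=4 C=4): length 25, outside 18–23 ✗; Tm = 64.9 + 41·(8 − 16.4)/25 = 51.1°C, outside 52.6–59.8°C ✗; longest run = 2 ✓ — fails.
P2 (23 nt, A=6 T=4 G=7 C=6): length 23 ✓; Tm = 64.9 + 41·(13 − 16.4)/23 = 58.8°C ✓; longest run = 3 ✓ — passes.
P3 (19 nt, A=3 T=6 G=6 C=4): length 19 ✓; Tm = 64.9 + 41·(10 − 16.4)/19 = 51.1°C, outside 52.6–59.8°C ✗; longest run = 2 ✓ — fails.
P4 (24 nt, A=4 T=5 G=8 C=7): length 24, outside 18–23 ✗; Tm = 64.9 + 41·(15 − 16.4)/24 = 62.5°C, outside 52.6–59.8°C ✗; longest run = 4 ✓ — fails.
P5 (24 nt, A=9 T=3 G=8 C=4): length 24, outside 18–23 ✗; Tm = 64.9 + 41·(12 − 16.4)/24 = 57.4°C ✓; longest run = 8, exceeds 4 ✗ — fails.

P2 only.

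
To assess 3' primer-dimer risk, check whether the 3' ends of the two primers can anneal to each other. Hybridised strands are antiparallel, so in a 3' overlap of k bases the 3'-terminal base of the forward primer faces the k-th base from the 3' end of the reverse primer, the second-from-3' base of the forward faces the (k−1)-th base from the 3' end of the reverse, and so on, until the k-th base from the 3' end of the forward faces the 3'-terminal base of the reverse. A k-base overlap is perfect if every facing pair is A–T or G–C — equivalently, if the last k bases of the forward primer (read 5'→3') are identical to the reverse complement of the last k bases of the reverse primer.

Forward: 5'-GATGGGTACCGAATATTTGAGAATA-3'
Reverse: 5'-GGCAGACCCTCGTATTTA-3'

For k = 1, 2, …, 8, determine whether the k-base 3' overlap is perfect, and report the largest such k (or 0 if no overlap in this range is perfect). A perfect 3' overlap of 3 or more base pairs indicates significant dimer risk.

Longest perfect overlap: 2 complementary base pairs; below the dimer-risk threshold (threshold 3).

Last 8 bases (5'→3') — forward …TGAGAATA, reverse …CGTATTTA.
Reverse complement of the reverse primer's last 8 bases: TAAATACG; its first k bases are the reverse complement of the reverse primer's last k bases, so a perfect k-base overlap needs the forward primer's last k bases to equal them.
Comparing (forward last k vs required): k=1: A vs T ✗; k=2: TA vs TA ✓; k=3: ATA vs TAA ✗; k=4: AATA vs TAAA ✗; k=5: GAATA vs TAAAT ✗; k=6: AGAATA vs TAAATA ✗; k=7: GAGAATA vs TAAATAC ✗; k=8: TGAGAATA vs TAAATACG ✗.
Only k = 2 is perfect, so the longest perfect 3' overlap is 2.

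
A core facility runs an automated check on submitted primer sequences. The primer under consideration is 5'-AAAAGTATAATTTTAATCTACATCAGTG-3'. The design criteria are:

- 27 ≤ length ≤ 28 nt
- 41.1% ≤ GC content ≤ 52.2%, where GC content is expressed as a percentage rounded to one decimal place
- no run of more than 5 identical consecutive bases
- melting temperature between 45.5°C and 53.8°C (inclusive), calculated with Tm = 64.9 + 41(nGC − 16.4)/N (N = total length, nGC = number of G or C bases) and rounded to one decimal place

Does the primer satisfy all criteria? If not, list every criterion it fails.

Fails: GC content.

Base counts: A=12, T=10, G=3, C=3 (length 28).
length: length 28 ✓
GC content: GC 6/28 = 21.4%, outside 41.1–52.2% ✗
homopolymer run: longest run = 4 ✓
Tm: Tm = 64.9 + 41·(6 − 16.4)/28 = 49.7°C ✓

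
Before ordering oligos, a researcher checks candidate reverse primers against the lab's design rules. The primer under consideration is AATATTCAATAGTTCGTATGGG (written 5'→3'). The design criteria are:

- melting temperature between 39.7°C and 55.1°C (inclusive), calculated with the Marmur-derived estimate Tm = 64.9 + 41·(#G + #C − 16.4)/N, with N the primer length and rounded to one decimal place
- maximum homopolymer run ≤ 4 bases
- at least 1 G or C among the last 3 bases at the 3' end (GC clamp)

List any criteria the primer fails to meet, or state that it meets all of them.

Base counts: A=7, T=8, G=5, C=2 (length 22).
Tm: Tm = 64.9 + 41·(7 − 16.4)/22 = 47.4°C ✓
homopolymer run: longest run = 3 ✓
GC clamp: 3' end GGG has 3 G/C ✓

Meets all criteria.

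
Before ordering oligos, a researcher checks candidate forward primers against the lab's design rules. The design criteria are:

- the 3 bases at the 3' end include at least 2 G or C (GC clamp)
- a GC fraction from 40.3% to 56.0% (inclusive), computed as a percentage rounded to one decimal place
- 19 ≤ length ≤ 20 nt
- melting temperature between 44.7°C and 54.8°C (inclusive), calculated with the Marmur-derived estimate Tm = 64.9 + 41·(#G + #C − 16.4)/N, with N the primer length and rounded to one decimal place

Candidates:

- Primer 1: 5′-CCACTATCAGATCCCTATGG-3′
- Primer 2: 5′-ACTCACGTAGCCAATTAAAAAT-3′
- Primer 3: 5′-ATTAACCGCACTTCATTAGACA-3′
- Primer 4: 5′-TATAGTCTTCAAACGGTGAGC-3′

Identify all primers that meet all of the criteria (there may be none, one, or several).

Primer 1 only.

Primer 1 (20 nt, A=5 T=5 G=3 C=7): 3' end TGG has 2 G/C ✓; GC 10/20 = 50.0% ✓; length 20 ✓; Tm = 64.9 + 41·(10 − 16.4)/20 = 51.8°C ✓ — passes.
Primer 2 (22 nt, A=10 T=5 G=2 C=5): 3' end AAT has 0 G/C, need ≥2 ✗; GC 7/22 = 31.8%, outside 40.3–56.0% ✗; length 22, outside 19–20 ✗; Tm = 64.9 + 41·(7 − 16.4)/22 = 47.4°C ✓ — fails.
Primer 3 (22 nt, A=8 T=6 G=2 C=6): 3' end ACA has 1 G/C, need ≥2 ✗; GC 8/22 = 36.4%, outside 40.3–56.0% ✗; length 22, outside 19–20 ✗; Tm = 64.9 + 41·(8 − 16.4)/22 = 49.2°C ✓ — fails.
Primer 4 (21 nt, A=6 T=6 G=5 C=4): 3' end AGC has 2 G/C ✓; GC 9/21 = 42.9% ✓; length 21, outside 19–20 ✗; Tm = 64.9 + 41·(9 − 16.4)/21 = 50.5°C ✓ — fails.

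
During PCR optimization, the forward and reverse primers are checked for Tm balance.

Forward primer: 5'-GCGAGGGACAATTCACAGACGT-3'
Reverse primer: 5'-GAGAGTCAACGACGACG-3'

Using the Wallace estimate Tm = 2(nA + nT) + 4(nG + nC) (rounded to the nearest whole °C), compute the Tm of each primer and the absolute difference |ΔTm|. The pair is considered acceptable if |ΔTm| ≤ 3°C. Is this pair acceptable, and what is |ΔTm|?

|ΔTm| = 14°C; the pair is not acceptable.

Forward: A=7 T=3 G=7 C=5 → Tm = 2·10 + 4·12 = 68°C.
Reverse: A=6 T=1 G=6 C=4 → Tm = 2·7 + 4·10 = 54°C.
|ΔTm| = |68 − 54| = 14°C, > 3°C.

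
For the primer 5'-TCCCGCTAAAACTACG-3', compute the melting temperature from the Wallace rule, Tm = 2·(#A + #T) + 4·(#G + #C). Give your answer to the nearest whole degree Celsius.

Base counts: A=5, T=3, G=2, C=6 (length 16).
Tm = 2·(5+3) + 4·(2+6) = 2·8 + 4·8 = 16 + 32 = 48°C.

48°C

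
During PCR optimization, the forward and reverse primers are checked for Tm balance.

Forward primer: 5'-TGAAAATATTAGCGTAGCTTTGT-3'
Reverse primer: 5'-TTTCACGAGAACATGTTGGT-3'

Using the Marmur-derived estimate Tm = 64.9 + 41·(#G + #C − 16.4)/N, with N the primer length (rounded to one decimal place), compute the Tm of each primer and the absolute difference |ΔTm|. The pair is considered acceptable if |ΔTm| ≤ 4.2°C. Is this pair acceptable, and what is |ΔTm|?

Forward: G+C = 7, N = 23 → Tm = 64.9 + 41·(7 − 16.4)/23 = 48.1°C.
Reverse: G+C = 8, N = 20 → Tm = 64.9 + 41·(8 − 16.4)/20 = 47.7°C.
|ΔTm| = |48.1 − 47.7| = 0.4°C, ≤ 4.2°C.

|ΔTm| = 0.4°C; the pair is acceptable.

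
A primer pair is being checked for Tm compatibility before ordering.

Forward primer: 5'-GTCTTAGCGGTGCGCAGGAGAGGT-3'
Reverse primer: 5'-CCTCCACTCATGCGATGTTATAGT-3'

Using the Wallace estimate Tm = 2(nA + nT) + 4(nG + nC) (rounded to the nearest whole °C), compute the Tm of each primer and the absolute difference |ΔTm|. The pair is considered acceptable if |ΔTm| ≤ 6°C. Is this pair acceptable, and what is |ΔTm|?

Forward: A=4 T=5 G=11 C=4 → Tm = 2·9 + 4·15 = 78°C.
Reverse: A=5 T=8 G=4 C=7 → Tm = 2·13 + 4·11 = 70°C.
|ΔTm| = |78 − 70| = 8°C, > 6°C.

|ΔTm| = 8°C; the pair is not acceptable.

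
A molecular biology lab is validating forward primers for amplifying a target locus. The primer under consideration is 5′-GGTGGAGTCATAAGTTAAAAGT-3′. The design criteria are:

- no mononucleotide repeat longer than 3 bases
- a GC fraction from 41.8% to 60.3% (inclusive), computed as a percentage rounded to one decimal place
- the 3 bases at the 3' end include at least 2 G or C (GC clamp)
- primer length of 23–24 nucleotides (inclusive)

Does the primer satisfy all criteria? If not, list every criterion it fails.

Fails: homopolymer run, GC content, GC clamp, length.

Base counts: A=8, T=6, G=7, C=1 (length 22).
homopolymer run: longest run = 4, exceeds 3 ✗
GC content: GC 8/22 = 36.4%, outside 41.8–60.3% ✗
GC clamp: 3' end AGT has 1 G/C, need ≥2 ✗
length: length 22, outside 23–24 ✗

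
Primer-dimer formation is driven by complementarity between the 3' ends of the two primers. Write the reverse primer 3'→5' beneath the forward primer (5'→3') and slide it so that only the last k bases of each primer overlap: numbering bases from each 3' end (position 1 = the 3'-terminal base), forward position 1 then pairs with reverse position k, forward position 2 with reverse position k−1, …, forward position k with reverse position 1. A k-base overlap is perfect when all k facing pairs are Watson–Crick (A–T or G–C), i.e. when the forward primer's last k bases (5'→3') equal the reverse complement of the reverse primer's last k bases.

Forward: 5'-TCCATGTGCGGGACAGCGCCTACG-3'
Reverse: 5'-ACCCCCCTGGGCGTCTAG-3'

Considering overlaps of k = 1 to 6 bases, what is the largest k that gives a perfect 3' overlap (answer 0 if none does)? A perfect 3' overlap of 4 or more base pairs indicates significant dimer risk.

Longest perfect overlap: 0 complementary base pairs; below the dimer-risk threshold (threshold 4).

Last 6 bases (5'→3') — forward …CCTACG, reverse …GTCTAG.
Reverse complement of the reverse primer's last 6 bases: CTAGAC; its first k bases are the reverse complement of the reverse primer's last k bases, so a perfect k-base overlap needs the forward primer's last k bases to equal them.
Comparing (forward last k vs required): k=1: G vs C ✗; k=2: CG vs CT ✗; k=3: ACG vs CTA ✗; k=4: TACG vs CTAG ✗; k=5: CTACG vs CTAGA ✗; k=6: CCTACG vs CTAGAC ✗.
No overlap length from 1 to 6 is perfect, so the longest perfect 3' overlap is 0.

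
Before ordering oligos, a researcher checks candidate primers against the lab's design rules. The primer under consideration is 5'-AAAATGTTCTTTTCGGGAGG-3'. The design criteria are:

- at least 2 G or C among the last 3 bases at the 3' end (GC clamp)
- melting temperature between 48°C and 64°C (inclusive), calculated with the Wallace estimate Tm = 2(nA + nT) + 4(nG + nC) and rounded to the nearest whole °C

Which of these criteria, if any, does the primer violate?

Base counts: A=5, T=7, G=6, C=2 (length 20).
GC clamp: 3' end AGG has 2 G/C ✓
Tm: Tm = 2·12 + 4·8 = 56°C ✓

Meets all criteria.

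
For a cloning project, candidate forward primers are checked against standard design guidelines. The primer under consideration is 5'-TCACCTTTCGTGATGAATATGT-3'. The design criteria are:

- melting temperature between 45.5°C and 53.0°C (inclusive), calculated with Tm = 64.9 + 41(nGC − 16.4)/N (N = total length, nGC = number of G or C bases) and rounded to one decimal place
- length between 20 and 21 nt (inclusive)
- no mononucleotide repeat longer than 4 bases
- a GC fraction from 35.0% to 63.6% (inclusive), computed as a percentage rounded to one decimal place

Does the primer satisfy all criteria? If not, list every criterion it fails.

Fails: length.

Base counts: A=5, T=9, G=4, C=4 (length 22).
Tm: Tm = 64.9 + 41·(8 − 16.4)/22 = 49.2°C ✓
length: length 22, outside 20–21 ✗
homopolymer run: longest run = 3 ✓
GC content: GC 8/22 = 36.4% ✓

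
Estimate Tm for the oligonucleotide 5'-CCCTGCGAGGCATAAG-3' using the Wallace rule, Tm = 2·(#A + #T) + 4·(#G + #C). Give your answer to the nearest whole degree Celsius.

Base counts: A=4, T=2, G=5, C=5 (length 16).
Tm = 2·(4+2) + 4·(5+5) = 2·6 + 4·10 = 12 + 40 = 52°C.

52°C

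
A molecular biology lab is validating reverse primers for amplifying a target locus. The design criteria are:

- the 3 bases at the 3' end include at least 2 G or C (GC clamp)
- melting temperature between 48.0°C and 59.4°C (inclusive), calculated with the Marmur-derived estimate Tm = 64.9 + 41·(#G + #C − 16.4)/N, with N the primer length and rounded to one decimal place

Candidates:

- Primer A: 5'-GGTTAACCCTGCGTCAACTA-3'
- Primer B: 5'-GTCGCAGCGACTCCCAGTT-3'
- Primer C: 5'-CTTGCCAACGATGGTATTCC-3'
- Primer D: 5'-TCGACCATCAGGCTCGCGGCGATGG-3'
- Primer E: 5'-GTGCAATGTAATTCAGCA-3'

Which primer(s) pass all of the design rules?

Primer C only.

Primer A (20 nt, A=5 T=5 G=4 C=6): 3' end CTA has 1 G/C, need ≥2 ✗; Tm = 64.9 + 41·(10 − 16.4)/20 = 51.8°C ✓ — fails.
Primer B (19 nt, A=3 T=4 G=5 C=7): 3' end GTT has 1 G/C, need ≥2 ✗; Tm = 64.9 + 41·(12 − 16.4)/19 = 55.4°C ✓ — fails.
Primer C (20 nt, A=4 T=6 G=4 C=6): 3' end TCC has 2 G/C ✓; Tm = 64.9 + 41·(10 − 16.4)/20 = 51.8°C ✓ — passes.
Primer D (25 nt, A=4 T=4 G=9 C=8): 3' end TGG has 2 G/C ✓; Tm = 64.9 + 41·(17 − 16.4)/25 = 65.9°C, outside 48.0–59.4°C ✗ — fails.
Primer E (18 nt, A=6 T=5 G=4 C=3): 3' end GCA has 2 G/C ✓; Tm = 64.9 + 41·(7 − 16.4)/18 = 43.5°C, outside 48.0–59.4°C ✗ — fails.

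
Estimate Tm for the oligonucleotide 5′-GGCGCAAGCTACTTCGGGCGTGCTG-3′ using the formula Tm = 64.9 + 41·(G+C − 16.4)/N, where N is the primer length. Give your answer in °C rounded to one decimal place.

Base counts: A=3, T=5, G=10, C=7; G+C = 17, N = 25.
Tm = 64.9 + 41·(17 − 16.4)/25 = 64.9 + 24.60/25 = 65.9°C.

65.9°C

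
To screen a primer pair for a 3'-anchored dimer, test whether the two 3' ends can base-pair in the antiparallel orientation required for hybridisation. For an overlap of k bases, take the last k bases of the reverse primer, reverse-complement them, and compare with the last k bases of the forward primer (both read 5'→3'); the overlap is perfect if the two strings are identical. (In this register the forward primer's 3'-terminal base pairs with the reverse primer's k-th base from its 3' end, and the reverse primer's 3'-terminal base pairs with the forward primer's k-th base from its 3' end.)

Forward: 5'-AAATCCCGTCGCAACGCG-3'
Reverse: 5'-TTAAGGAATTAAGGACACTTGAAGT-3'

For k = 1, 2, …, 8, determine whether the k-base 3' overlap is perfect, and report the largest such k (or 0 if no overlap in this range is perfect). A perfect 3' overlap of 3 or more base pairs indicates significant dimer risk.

Longest perfect overlap: 0 complementary base pairs; below the dimer-risk threshold (threshold 3).

Last 8 bases (5'→3') — forward …GCAACGCG, reverse …CTTGAAGT.
Reverse complement of the reverse primer's last 8 bases: ACTTCAAG; its first k bases are the reverse complement of the reverse primer's last k bases, so a perfect k-base overlap needs the forward primer's last k bases to equal them.
Comparing (forward last k vs required): k=1: G vs A ✗; k=2: CG vs AC ✗; k=3: GCG vs ACT ✗; k=4: CGCG vs ACTT ✗; k=5: ACGCG vs ACTTC ✗; k=6: AACGCG vs ACTTCA ✗; k=7: CAACGCG vs ACTTCAA ✗; k=8: GCAACGCG vs ACTTCAAG ✗.
No overlap length from 1 to 8 is perfect, so the longest perfect 3' overlap is 0.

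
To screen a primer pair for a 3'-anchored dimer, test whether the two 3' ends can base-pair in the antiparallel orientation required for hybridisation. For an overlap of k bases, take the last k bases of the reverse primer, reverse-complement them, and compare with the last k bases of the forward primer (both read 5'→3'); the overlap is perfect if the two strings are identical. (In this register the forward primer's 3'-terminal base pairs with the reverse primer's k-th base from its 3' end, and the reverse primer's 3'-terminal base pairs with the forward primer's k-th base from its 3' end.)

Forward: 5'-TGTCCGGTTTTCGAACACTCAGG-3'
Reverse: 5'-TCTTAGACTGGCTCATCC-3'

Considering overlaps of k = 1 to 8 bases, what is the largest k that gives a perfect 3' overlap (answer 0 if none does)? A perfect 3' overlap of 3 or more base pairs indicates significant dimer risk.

Longest perfect overlap: 2 complementary base pairs; below the dimer-risk threshold (threshold 3).

Last 8 bases (5'→3') — forward …CACTCAGG, reverse …GCTCATCC.
Reverse complement of the reverse primer's last 8 bases: GGATGAGC; its first k bases are the reverse complement of the reverse primer's last k bases, so a perfect k-base overlap needs the forward primer's last k bases to equal them.
Comparing (forward last k vs required): k=1: G vs G ✓; k=2: GG vs GG ✓; k=3: AGG vs GGA ✗; k=4: CAGG vs GGAT ✗; k=5: TCAGG vs GGATG ✗; k=6: CTCAGG vs GGATGA ✗; k=7: ACTCAGG vs GGATGAG ✗; k=8: CACTCAGG vs GGATGAGC ✗.
Perfect overlaps at k = 1, 2; the largest is 2.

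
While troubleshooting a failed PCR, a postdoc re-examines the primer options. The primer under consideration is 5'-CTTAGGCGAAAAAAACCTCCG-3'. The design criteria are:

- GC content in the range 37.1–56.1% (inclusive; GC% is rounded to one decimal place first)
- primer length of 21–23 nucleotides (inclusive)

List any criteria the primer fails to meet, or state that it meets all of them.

Meets all criteria.

Base counts: A=8, T=3, G=4, C=6 (length 21).
GC content: GC 10/21 = 47.6% ✓
length: length 21 ✓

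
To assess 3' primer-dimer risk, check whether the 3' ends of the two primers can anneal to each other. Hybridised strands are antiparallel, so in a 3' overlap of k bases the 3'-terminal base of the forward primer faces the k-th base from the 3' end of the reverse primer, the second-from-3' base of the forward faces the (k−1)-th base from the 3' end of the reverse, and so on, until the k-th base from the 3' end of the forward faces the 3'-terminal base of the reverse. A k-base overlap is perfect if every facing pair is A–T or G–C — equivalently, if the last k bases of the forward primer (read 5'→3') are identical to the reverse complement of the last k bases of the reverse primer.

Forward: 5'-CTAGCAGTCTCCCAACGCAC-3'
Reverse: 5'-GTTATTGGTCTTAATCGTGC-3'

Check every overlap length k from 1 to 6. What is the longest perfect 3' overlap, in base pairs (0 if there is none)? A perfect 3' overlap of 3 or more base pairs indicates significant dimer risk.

Longest perfect overlap: 4 complementary base pairs; significant dimer risk (threshold 3).

Last 6 bases (5'→3') — forward …ACGCAC, reverse …TCGTGC.
Reverse complement of the reverse primer's last 6 bases: GCACGA; its first k bases are the reverse complement of the reverse primer's last k bases, so a perfect k-base overlap needs the forward primer's last k bases to equal them.
Comparing (forward last k vs required): k=1: C vs G ✗; k=2: AC vs GC ✗; k=3: CAC vs GCA ✗; k=4: GCAC vs GCAC ✓; k=5: CGCAC vs GCACG ✗; k=6: ACGCAC vs GCACGA ✗.
Only k = 4 is perfect, so the longest perfect 3' overlap is 4.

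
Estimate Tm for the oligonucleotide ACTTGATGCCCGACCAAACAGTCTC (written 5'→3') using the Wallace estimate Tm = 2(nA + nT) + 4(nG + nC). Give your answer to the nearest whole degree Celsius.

Base counts: A=7, T=5, G=4, C=9 (length 25).
Tm = 2·(7+5) + 4·(4+9) = 2·12 + 4·13 = 24 + 52 = 76°C.

76°C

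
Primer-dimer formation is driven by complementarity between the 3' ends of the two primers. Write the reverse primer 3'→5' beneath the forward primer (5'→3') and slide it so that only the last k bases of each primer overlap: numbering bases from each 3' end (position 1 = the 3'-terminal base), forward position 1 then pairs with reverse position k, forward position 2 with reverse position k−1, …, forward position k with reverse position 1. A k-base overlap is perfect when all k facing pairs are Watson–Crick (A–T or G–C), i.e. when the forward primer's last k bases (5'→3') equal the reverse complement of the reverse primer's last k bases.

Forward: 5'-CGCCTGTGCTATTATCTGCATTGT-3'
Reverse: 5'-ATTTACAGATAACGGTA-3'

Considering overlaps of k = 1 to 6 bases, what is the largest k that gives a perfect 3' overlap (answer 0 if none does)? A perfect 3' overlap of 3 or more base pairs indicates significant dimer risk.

Last 6 bases (5'→3') — forward …CATTGT, reverse …ACGGTA.
Reverse complement of the reverse primer's last 6 bases: TACCGT; its first k bases are the reverse complement of the reverse primer's last k bases, so a perfect k-base overlap needs the forward primer's last k bases to equal them.
Comparing (forward last k vs required): k=1: T vs T ✓; k=2: GT vs TA ✗; k=3: TGT vs TAC ✗; k=4: TTGT vs TACC ✗; k=5: ATTGT vs TACCG ✗; k=6: CATTGT vs TACCGT ✗.
Only k = 1 is perfect, so the longest perfect 3' overlap is 1.

Longest perfect overlap: 1 complementary base pair; below the dimer-risk threshold (threshold 3).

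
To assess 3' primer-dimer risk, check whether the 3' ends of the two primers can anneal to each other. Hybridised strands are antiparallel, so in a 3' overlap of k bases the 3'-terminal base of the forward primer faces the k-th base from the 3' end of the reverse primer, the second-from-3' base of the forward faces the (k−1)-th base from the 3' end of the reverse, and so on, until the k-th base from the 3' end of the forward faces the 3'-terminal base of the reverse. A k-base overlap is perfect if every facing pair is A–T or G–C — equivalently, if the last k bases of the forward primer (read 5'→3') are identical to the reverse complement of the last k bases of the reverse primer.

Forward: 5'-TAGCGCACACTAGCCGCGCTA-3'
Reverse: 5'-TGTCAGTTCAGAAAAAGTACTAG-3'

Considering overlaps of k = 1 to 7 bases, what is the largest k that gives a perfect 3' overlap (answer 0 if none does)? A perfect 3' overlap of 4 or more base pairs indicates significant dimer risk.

Longest perfect overlap: 3 complementary base pairs; below the dimer-risk threshold (threshold 4).

Last 7 bases (5'→3') — forward …CGCGCTA, reverse …GTACTAG.
Reverse complement of the reverse primer's last 7 bases: CTAGTAC; its first k bases are the reverse complement of the reverse primer's last k bases, so a perfect k-base overlap needs the forward primer's last k bases to equal them.
Comparing (forward last k vs required): k=1: A vs C ✗; k=2: TA vs CT ✗; k=3: CTA vs CTA ✓; k=4: GCTA vs CTAG ✗; k=5: CGCTA vs CTAGT ✗; k=6: GCGCTA vs CTAGTA ✗; k=7: CGCGCTA vs CTAGTAC ✗.
Only k = 3 is perfect, so the longest perfect 3' overlap is 3.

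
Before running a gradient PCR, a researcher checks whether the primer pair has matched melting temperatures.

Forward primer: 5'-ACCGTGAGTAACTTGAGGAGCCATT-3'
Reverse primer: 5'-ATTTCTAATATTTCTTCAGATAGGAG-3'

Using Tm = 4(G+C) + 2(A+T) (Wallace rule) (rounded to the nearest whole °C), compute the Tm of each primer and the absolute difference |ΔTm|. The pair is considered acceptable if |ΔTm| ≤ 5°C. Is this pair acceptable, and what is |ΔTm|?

Forward: A=7 T=6 G=7 C=5 → Tm = 2·13 + 4·12 = 74°C.
Reverse: A=8 T=11 G=4 C=3 → Tm = 2·19 + 4·7 = 66°C.
|ΔTm| = |74 − 66| = 8°C, > 5°C.

|ΔTm| = 8°C; the pair is not acceptable.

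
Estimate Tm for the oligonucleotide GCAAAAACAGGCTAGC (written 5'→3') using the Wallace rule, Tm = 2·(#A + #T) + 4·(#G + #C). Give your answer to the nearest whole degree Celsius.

48°C

Base counts: A=7, T=1, G=4, C=4 (length 16).
Tm = 2·(7+1) + 4·(4+4) = 2·8 + 4·8 = 16 + 32 = 48°C.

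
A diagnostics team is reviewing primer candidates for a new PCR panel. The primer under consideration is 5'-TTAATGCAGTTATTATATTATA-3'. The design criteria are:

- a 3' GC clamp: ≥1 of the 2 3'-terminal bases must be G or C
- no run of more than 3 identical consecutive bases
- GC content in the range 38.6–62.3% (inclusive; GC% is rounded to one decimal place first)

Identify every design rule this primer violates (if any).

Base counts: A=8, T=11, G=2, C=1 (length 22).
GC clamp: 3' end TA has 0 G/C, need ≥1 ✗
homopolymer run: longest run = 2 ✓
GC content: GC 3/22 = 13.6%, outside 38.6–62.3% ✗

Fails: GC clamp, GC content.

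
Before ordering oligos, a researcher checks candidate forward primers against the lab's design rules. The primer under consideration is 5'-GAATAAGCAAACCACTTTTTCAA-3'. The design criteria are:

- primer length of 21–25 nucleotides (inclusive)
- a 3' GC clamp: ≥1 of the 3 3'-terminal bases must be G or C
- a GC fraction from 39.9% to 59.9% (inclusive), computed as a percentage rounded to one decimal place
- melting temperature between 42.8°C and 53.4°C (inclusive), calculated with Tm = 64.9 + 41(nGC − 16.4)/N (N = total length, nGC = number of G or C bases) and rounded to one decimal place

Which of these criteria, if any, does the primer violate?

Fails: GC content.

Base counts: A=10, T=6, G=2, C=5 (length 23).
length: length 23 ✓
GC clamp: 3' end CAA has 1 G/C ✓
GC content: GC 7/23 = 30.4%, outside 39.9–59.9% ✗
Tm: Tm = 64.9 + 41·(7 − 16.4)/23 = 48.1°C ✓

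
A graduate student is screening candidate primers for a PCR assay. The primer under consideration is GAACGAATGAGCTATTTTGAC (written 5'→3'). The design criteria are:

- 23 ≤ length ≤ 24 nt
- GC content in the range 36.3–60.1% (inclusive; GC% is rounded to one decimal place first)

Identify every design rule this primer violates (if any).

Base counts: A=7, T=6, G=5, C=3 (length 21).
length: length 21, outside 23–24 ✗
GC content: GC 8/21 = 38.1% ✓

Fails: length.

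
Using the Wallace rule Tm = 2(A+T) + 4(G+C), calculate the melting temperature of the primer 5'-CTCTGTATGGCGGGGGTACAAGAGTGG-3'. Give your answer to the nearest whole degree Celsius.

86°C

Base counts: A=5, T=6, G=12, C=4 (length 27).
Tm = 2·(5+6) + 4·(12+4) = 2·11 + 4·16 = 22 + 64 = 86°C.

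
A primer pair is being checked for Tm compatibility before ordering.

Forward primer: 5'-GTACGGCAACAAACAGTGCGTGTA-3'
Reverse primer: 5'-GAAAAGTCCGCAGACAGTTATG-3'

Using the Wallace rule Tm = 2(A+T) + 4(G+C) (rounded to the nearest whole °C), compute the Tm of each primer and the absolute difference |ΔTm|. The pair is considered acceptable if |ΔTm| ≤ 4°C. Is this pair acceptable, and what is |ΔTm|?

Forward: A=8 T=4 G=7 C=5 → Tm = 2·12 + 4·12 = 72°C.
Reverse: A=8 T=4 G=6 C=4 → Tm = 2·12 + 4·10 = 64°C.
|ΔTm| = |72 − 64| = 8°C, > 4°C.

|ΔTm| = 8°C; the pair is not acceptable.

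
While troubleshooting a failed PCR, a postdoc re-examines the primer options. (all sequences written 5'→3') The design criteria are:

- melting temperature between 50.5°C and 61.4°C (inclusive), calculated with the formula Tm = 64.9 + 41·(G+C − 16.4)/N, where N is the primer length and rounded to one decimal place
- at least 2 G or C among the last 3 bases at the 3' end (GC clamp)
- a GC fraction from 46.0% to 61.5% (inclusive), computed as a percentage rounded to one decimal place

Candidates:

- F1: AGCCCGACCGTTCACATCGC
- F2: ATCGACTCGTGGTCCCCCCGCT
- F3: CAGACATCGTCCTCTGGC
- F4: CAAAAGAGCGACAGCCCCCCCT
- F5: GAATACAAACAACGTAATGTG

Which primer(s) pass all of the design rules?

F3 only.

F1 (20 nt, A=4 T=3 G=4 C=9): Tm = 64.9 + 41·(13 − 16.4)/20 = 57.9°C ✓; 3' end CGC has 3 G/C ✓; GC 13/20 = 65.0%, outside 46.0–61.5% ✗ — fails.
F2 (22 nt, A=2 T=5 G=5 C=10): Tm = 64.9 + 41·(15 − 16.4)/22 = 62.3°C, outside 50.5–61.4°C ✗; 3' end GCT has 2 G/C ✓; GC 15/22 = 68.2%, outside 46.0–61.5% ✗ — fails.
F3 (18 nt, A=3 T=4 G=4 C=7): Tm = 64.9 + 41·(11 − 16.4)/18 = 52.6°C ✓; 3' end GGC has 3 G/C ✓; GC 11/18 = 61.1% ✓ — passes.
F4 (22 nt, A=7 T=1 G=4 C=10): Tm = 64.9 + 41·(14 − 16.4)/22 = 60.4°C ✓; 3' end CCT has 2 G/C ✓; GC 14/22 = 63.6%, outside 46.0–61.5% ✗ — fails.
F5 (21 nt, A=10 T=4 G=4 C=3): Tm = 64.9 + 41·(7 − 16.4)/21 = 46.5°C, outside 50.5–61.4°C ✗; 3' end GTG has 2 G/C ✓; GC 7/21 = 33.3%, outside 46.0–61.5% ✗ — fails.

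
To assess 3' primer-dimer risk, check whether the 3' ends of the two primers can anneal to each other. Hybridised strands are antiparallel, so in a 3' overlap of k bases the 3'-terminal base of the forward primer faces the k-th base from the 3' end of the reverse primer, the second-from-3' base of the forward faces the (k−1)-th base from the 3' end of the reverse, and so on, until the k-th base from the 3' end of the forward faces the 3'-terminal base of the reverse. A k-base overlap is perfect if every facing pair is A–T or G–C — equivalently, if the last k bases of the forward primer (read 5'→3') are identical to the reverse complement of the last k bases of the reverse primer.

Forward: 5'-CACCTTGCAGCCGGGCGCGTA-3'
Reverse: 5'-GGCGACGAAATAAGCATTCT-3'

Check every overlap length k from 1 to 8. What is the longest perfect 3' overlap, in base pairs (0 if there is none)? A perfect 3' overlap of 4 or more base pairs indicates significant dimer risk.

Longest perfect overlap: 1 complementary base pair; below the dimer-risk threshold (threshold 4).

Last 8 bases (5'→3') — forward …GGCGCGTA, reverse …AGCATTCT.
Reverse complement of the reverse primer's last 8 bases: AGAATGCT; its first k bases are the reverse complement of the reverse primer's last k bases, so a perfect k-base overlap needs the forward primer's last k bases to equal them.
Comparing (forward last k vs required): k=1: A vs A ✓; k=2: TA vs AG ✗; k=3: GTA vs AGA ✗; k=4: CGTA vs AGAA ✗; k=5: GCGTA vs AGAAT ✗; k=6: CGCGTA vs AGAATG ✗; k=7: GCGCGTA vs AGAATGC ✗; k=8: GGCGCGTA vs AGAATGCT ✗.
Only k = 1 is perfect, so the longest perfect 3' overlap is 1.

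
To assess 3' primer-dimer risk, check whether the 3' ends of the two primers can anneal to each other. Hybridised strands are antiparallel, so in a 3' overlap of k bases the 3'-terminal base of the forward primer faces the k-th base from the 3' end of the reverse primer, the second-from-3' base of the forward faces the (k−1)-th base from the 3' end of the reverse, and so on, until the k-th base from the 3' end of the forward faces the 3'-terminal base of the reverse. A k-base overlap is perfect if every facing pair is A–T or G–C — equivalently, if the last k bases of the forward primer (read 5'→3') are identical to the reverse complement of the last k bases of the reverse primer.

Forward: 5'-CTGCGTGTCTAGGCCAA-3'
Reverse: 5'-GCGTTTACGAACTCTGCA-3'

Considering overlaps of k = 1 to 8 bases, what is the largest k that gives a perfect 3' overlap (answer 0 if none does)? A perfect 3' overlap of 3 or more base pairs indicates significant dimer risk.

Longest perfect overlap: 0 complementary base pairs; below the dimer-risk threshold (threshold 3).

Last 8 bases (5'→3') — forward …TAGGCCAA, reverse …ACTCTGCA.
Reverse complement of the reverse primer's last 8 bases: TGCAGAGT; its first k bases are the reverse complement of the reverse primer's last k bases, so a perfect k-base overlap needs the forward primer's last k bases to equal them.
Comparing (forward last k vs required): k=1: A vs T ✗; k=2: AA vs TG ✗; k=3: CAA vs TGC ✗; k=4: CCAA vs TGCA ✗; k=5: GCCAA vs TGCAG ✗; k=6: GGCCAA vs TGCAGA ✗; k=7: AGGCCAA vs TGCAGAG ✗; k=8: TAGGCCAA vs TGCAGAGT ✗.
No overlap length from 1 to 8 is perfect, so the longest perfect 3' overlap is 0.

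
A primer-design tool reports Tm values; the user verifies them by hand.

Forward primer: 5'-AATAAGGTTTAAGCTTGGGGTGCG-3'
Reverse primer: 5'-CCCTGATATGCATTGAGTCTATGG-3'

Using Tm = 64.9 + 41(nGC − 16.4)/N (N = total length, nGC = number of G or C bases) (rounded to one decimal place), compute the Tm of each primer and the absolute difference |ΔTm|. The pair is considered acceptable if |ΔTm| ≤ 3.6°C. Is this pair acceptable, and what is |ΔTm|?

|ΔTm| = 0.0°C; the pair is acceptable.

Forward: G+C = 11, N = 24 → Tm = 64.9 + 41·(11 − 16.4)/24 = 55.7°C.
Reverse: G+C = 11, N = 24 → Tm = 64.9 + 41·(11 − 16.4)/24 = 55.7°C.
|ΔTm| = |55.7 − 55.7| = 0.0°C, ≤ 3.6°C.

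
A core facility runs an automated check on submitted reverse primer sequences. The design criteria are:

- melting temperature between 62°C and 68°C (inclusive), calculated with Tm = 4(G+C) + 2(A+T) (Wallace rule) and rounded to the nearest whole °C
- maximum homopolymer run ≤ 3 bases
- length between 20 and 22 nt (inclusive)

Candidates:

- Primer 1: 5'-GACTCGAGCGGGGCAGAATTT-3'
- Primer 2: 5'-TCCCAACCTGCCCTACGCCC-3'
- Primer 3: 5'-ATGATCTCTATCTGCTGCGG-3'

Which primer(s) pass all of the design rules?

Primer 1 (21 nt, A=5 T=4 G=8 C=4): Tm = 2·9 + 4·12 = 66°C ✓; longest run = 4, exceeds 3 ✗; length 21 ✓ — fails.
Primer 2 (20 nt, A=3 T=3 G=2 C=12): Tm = 2·6 + 4·14 = 68°C ✓; longest run = 3 ✓; length 20 ✓ — passes.
Primer 3 (20 nt, A=3 T=7 G=5 C=5): Tm = 2·10 + 4·10 = 60°C, outside 62–68°C ✗; longest run = 2 ✓; length 20 ✓ — fails.

Primer 2 only.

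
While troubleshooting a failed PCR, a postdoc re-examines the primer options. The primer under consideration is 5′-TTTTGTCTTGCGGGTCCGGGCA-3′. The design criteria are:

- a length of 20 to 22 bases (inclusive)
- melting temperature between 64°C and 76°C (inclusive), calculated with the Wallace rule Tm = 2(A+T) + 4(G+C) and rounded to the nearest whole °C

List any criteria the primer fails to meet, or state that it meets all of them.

Meets all criteria.

Base counts: A=1, T=8, G=8, C=5 (length 22).
length: length 22 ✓
Tm: Tm = 2·9 + 4·13 = 70°C ✓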